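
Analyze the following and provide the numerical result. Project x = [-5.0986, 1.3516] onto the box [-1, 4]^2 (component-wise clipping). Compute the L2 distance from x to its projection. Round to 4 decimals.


Project each component onto [-1, 4].
clip(-5.0986) = -1.0, clip(1.3516) = 1.3516
Projection = [-1.0, 1.3516]
Squared diffs: [16.7985, 0.0]
Distance = sqrt(16.7985) = 4.0986


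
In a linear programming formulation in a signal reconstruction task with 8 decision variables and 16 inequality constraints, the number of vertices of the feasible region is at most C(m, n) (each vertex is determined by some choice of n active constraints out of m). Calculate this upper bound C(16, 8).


Each vertex corresponds to some choice of n active constraints out of m, so the number of vertices is at most C(m, n) = m! / (n!(m-n)!).
m = 16, n = 8
Numerator: 16 * 15 * 14 * 13 * 12 * 11 * 10 * 9
Denominator: 8! = 40320
C(16, 8) = 12870


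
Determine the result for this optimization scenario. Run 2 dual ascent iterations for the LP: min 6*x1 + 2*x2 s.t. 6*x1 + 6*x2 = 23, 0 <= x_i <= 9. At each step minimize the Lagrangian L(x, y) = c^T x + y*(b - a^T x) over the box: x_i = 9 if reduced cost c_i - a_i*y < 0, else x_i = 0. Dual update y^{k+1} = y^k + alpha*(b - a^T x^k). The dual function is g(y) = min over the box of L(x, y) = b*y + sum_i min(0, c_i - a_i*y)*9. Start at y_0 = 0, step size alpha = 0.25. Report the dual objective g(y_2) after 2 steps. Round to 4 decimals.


Dual ascent for LP: min 6*x1 + 2*x2, 6*x1 + 6*x2 = 23, 0 <= x_i <= 9
Step 1: y^k = 0.0, reduced costs: (6.0, 2.0)
  x^k = (0.0, 0.0), subgradient = b - a^T x = 23.0
  y^{k+1} = 0.0 + 0.25*23.0 = 5.75
Step 2: y^k = 5.75, reduced costs: (-28.5, -32.5)
  x^k = (9.0, 9.0), subgradient = b - a^T x = -85.0
  y^{k+1} = 5.75 + 0.25*-85.0 = -15.5
Dual objective at y_2 = -15.5: reduced costs (99.0, 95.0), box minimizer x = (0.0, 0.0)
g(y_2) = b*y + (c1 - a1*y)*x1 + (c2 - a2*y)*x2 = 23*(-15.5) + 99.0*0.0 + 95.0*0.0 = -356.5 + 0.0 + 0.0 = -356.5


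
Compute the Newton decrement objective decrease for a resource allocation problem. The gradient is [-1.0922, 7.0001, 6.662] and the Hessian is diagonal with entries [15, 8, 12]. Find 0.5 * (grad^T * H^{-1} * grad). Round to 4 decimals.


Step 1: H is diagonal, so H^(-1) * g = [-0.0728, 0.875, 0.5552].
Step 2: g^T H^(-1) g = sum_i g_i^2 / H_ii
  = (-1.0922)^2/15 + (7.0001)^2/8 + (6.662)^2/12
  = 0.0795 + 6.1252 + 3.6985 = 9.9032
Step 3: Objective decrease = 0.5 * g^T H^(-1) g = 4.9516


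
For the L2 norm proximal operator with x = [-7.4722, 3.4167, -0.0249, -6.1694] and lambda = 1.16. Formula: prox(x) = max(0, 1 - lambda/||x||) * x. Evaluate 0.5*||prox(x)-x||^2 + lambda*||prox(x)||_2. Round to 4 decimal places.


Step 1: Compute ||x||.
||x|| = 10.2747
Step 2: Compute scaling factor.
scale = max(0, 1 - 1.16/10.2747) = 0.8871
Step 3: prox(x) = [-6.6286, 3.031, -0.0221, -5.4729]
||prox(x)|| = 9.1147
Step 4: Proximal objective.
0.5*||prox-x||^2 = 0.6728
lambda*||prox|| = 10.5731
Total = 11.2459


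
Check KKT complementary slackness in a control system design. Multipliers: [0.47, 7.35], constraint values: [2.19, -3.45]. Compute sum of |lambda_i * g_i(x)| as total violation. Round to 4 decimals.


KKT complementary slackness check:
lambda_1 * g_1 = 0.47 * 2.19 = 1.0293
lambda_2 * g_2 = 7.35 * -3.45 = -25.3575
Total violation = 1.0293 + 25.3575 = 26.3868


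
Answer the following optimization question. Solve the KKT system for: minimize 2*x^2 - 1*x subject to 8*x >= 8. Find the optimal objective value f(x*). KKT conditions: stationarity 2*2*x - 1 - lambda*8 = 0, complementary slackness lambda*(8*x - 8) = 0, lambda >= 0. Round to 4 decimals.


Step 1: Try lambda = 0 (constraint inactive).
x_unc = 1/(2*2) = 0.25
Check: 8*0.25 = 2.0 < 8 -- violated!
Step 2: Constraint must be active: 8*x = 8
x* = 8/8 = 1.0
lambda = (2*2*1.0 - 1)/8 = 0.375
Step 3: Compute optimal value.
f(x*) = 2*1.0^2 - 1*1.0 = 1.0


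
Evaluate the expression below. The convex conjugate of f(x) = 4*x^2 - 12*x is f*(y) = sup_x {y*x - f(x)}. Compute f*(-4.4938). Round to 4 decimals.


f*(y) = sup_x {y*x - a*x^2 - b*x} = sup_x {(y-b)*x - a*x^2}
FOC: (y - b) - 2a*x = 0 => x* = (y - b)/(2a)
x* = (-4.4938 + 12)/(2*4) = 0.9383
f*(-4.4938) = (y-b)^2/(4a) = (-4.4938 + 12)^2/(4*4)
= 56.343/16 = 3.5214


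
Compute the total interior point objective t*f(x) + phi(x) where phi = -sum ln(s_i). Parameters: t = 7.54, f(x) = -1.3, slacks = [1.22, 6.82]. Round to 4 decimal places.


Step 1: Compute log-barrier.
ln values: [0.1989, 1.9199]
phi = -(0.1989 + 1.9199) = -2.1187
Step 2: Compute augmented objective.
t*f(x) = 7.54*-1.3 = -9.802
Total = -9.802 - 2.1187 = -11.9207


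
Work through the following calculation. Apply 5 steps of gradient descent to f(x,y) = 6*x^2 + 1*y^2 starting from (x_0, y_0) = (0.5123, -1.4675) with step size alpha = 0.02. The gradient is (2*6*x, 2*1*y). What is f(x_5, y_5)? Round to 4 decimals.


Gradient descent on f(x,y) = 6*x^2 + 1*y^2.
Starting point: (0.5123, -1.4675), alpha = 0.02
Step 1: grad_x = 2*6*0.5123 = 6.1476, grad_y = 2*1*-1.4675 = -2.935
  x_1 = 0.5123 - 0.02*6.1476 = 0.3893
  y_1 = -1.4675 - 0.02*-2.935 = -1.4088
Step 2: grad_x = 2*6*0.3893 = 4.6722, grad_y = 2*1*-1.4088 = -2.8176
  x_2 = 0.3893 - 0.02*4.6722 = 0.2959
  y_2 = -1.4088 - 0.02*-2.8176 = -1.3524
Step 3: grad_x = 2*6*0.2959 = 3.5509, grad_y = 2*1*-1.3524 = -2.7049
  x_3 = 0.2959 - 0.02*3.5509 = 0.2249
  y_3 = -1.3524 - 0.02*-2.7049 = -1.2984
Step 4: grad_x = 2*6*0.2249 = 2.6986, grad_y = 2*1*-1.2984 = -2.5967
  x_4 = 0.2249 - 0.02*2.6986 = 0.1709
  y_4 = -1.2984 - 0.02*-2.5967 = -1.2464
Step 5: grad_x = 2*6*0.1709 = 2.051, grad_y = 2*1*-1.2464 = -2.4928
  x_5 = 0.1709 - 0.02*2.051 = 0.1299
  y_5 = -1.2464 - 0.02*-2.4928 = -1.1966
f(0.1299, -1.1966) = 6*0.1299^2 + 1*(-1.1966)^2 = 1.533


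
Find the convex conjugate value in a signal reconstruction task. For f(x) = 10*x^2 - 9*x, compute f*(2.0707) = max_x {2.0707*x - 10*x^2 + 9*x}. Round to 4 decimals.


f*(y) = sup_x {y*x - a*x^2 - b*x} = sup_x {(y-b)*x - a*x^2}
FOC: (y - b) - 2a*x = 0 => x* = (y - b)/(2a)
x* = (2.0707 + 9)/(2*10) = 0.5535
f*(2.0707) = (y-b)^2/(4a) = (2.0707 + 9)^2/(4*10)
= 122.5604/40 = 3.064


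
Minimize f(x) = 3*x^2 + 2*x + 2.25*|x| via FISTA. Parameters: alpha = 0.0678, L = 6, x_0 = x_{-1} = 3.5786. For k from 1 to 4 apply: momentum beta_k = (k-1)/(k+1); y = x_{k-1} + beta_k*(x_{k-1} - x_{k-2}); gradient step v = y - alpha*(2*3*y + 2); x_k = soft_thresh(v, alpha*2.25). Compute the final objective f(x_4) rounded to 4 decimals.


FISTA on f(x) = 3*x^2 + 2*x + 2.25*|x|
L = 6, alpha = 0.0678
Iteration 1: beta = 0.0, y = 3.5786 + 0.0*(3.5786 - 3.5786) = 3.5786
  grad(y) = 23.4716, v = y - alpha*grad = 1.9872
  prox(v) = soft_thresh(1.9872, 0.1526) = 1.8347
Iteration 2: beta = 0.3333, y = 1.8347 + 0.3333*(1.8347 - 3.5786) = 1.2534
  grad(y) = 9.5202, v = y - alpha*grad = 0.6079
  prox(v) = soft_thresh(0.6079, 0.1526) = 0.4553
Iteration 3: beta = 0.5, y = 0.4553 + 0.5*(0.4553 - 1.8347) = -0.2343
  grad(y) = 0.5941, v = y - alpha*grad = -0.2746
  prox(v) = soft_thresh(-0.2746, 0.1526) = -0.122
Iteration 4: beta = 0.6, y = -0.122 + 0.6*(-0.122 - 0.4553) = -0.4685
  grad(y) = -0.8109, v = y - alpha*grad = -0.4135
  prox(v) = soft_thresh(-0.4135, 0.1526) = -0.261
f(x_4) = 3*(-0.261)^2 + 2*(-0.261) + 2.25*|-0.261| = 0.2695


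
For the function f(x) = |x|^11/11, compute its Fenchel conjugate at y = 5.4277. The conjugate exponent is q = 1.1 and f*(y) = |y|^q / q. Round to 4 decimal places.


The conjugate exponent q satisfies 1/p + 1/q = 1.
p = 11, so q = 11/(11 - 1) = 1.1
|y|^q = 5.4277^1.1 = 6.428
f*(5.4277) = 6.428 / 1.1 = 5.8437


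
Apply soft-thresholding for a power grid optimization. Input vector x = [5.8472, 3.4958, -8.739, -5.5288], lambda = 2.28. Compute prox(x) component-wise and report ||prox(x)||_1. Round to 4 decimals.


Soft-thresholding with lambda = 2.28:
prox(5.8472) = sign(5.8472)*max(|5.8472| - 2.28, 0) = 3.5672
prox(3.4958) = sign(3.4958)*max(|3.4958| - 2.28, 0) = 1.2158
prox(-8.739) = sign(-8.739)*max(|-8.739| - 2.28, 0) = -6.459
prox(-5.5288) = sign(-5.5288)*max(|-5.5288| - 2.28, 0) = -3.2488
prox(x) = [3.5672, 1.2158, -6.459, -3.2488]
||prox(x)||_1 = 3.5672 + 1.2158 + 6.459 + 3.2488 = 14.4908


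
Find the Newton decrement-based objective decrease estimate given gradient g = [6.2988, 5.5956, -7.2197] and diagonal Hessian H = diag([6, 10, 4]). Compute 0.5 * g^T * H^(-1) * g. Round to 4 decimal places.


Step 1: H is diagonal, so H^(-1) * g = [1.0498, 0.5596, -1.8049].
Step 2: g^T H^(-1) g = sum_i g_i^2 / H_ii
  = (6.2988)^2/6 + (5.5956)^2/10 + (-7.2197)^2/4
  = 6.6125 + 3.1311 + 13.031 = 22.7746
Step 3: Objective decrease = 0.5 * g^T H^(-1) g = 11.3873


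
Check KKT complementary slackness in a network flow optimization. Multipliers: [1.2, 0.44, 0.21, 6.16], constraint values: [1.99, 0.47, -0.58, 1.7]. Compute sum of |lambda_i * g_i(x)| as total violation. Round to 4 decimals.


KKT complementary slackness check:
lambda_1 * g_1 = 1.2 * 1.99 = 2.388
lambda_2 * g_2 = 0.44 * 0.47 = 0.2068
lambda_3 * g_3 = 0.21 * -0.58 = -0.1218
lambda_4 * g_4 = 6.16 * 1.7 = 10.472
Total violation = 2.388 + 0.2068 + 0.1218 + 10.472 = 13.1886


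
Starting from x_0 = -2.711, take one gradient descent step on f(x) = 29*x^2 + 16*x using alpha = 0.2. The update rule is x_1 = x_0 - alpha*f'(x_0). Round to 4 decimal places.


We compute the gradient at x_0 and apply the update.
f'(x) = 58*x + 16
f'(-2.711) = 58*-2.711 + 16 = -141.238
x_1 = -2.711 - 0.2*-141.238 = 25.5366


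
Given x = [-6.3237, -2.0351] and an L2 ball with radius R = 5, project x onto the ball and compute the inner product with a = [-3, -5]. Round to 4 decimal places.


Step 1: Compute ||x|| (intermediates to 6 decimals).
||x|| = sqrt((-6.3237)^2 + (-2.0351)^2) = 6.643103
Step 2: Project.
Since ||x|| > R, scale = R/||x|| = 5/6.643103 = 0.75266, proj(x) = scale * x
proj(x) = [-4.759596, -1.531738]
Step 3: Dot product.
a^T * proj(x) = -3*(-4.759596) - 5*(-1.531738) = 21.9375


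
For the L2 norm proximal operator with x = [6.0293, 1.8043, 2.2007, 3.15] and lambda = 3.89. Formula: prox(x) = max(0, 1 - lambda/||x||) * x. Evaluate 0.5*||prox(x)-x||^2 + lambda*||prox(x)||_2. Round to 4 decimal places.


Step 1: Compute ||x||.
||x|| = 7.3738
Step 2: Compute scaling factor.
scale = max(0, 1 - 3.89/7.3738) = 0.4725
Step 3: prox(x) = [2.8486, 0.8525, 1.0397, 1.4882]
||prox(x)|| = 3.4838
Step 4: Proximal objective.
0.5*||prox-x||^2 = 7.5661
lambda*||prox|| = 13.552
Total = 21.1182


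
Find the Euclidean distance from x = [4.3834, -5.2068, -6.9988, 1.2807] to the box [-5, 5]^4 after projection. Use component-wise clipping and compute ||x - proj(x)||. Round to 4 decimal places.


Project each component onto [-5, 5].
clip(4.3834) = 4.3834, clip(-5.2068) = -5.0, clip(-6.9988) = -5.0, clip(1.2807) = 1.2807
Projection = [4.3834, -5.0, -5.0, 1.2807]
Squared diffs: [0.0, 0.0428, 3.9952, 0.0]
Distance = sqrt(4.038) = 2.0095


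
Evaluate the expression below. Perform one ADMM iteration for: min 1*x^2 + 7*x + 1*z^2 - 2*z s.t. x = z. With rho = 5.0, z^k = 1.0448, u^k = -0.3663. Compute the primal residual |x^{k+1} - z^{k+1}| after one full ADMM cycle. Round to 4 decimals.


ADMM iteration with rho = 5.0, z^k = 1.0448, u^k = -0.3663
Step 1: x-update.
Minimize 1*x^2 + 7*x + (5.0/2)*(x - 1.0448 - 0.3663)^2
FOC: (2*1 + 5.0)*x = -7 + 5.0*(1.0448 + 0.3663)
x^{k+1} = 0.0079
Step 2: z-update.
Minimize 1*z^2 - 2*z + (5.0/2)*(0.0079 - z - 0.3663)^2
FOC: (2*1 + 5.0)*z = 2 + 5.0*(0.0079 - 0.3663)
z^{k+1} = 0.0297
Step 3: u-update.
u^{k+1} = -0.3663 + 0.0079 - 0.0297 = -0.3881
Step 4: Primal residual = |0.0079 - 0.0297| = 0.0218


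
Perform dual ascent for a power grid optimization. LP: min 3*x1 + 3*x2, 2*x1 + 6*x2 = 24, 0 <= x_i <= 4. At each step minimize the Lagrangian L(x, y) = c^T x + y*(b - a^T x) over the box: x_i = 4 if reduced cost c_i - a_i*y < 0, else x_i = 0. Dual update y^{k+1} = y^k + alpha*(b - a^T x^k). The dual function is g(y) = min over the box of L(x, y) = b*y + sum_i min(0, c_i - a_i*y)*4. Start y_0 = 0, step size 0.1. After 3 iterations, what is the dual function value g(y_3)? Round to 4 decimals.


Dual ascent for LP: min 3*x1 + 3*x2, 2*x1 + 6*x2 = 24, 0 <= x_i <= 4
Step 1: y^k = 0.0, reduced costs: (3.0, 3.0)
  x^k = (0.0, 0.0), subgradient = b - a^T x = 24.0
  y^{k+1} = 0.0 + 0.1*24.0 = 2.4
Step 2: y^k = 2.4, reduced costs: (-1.8, -11.4)
  x^k = (4.0, 4.0), subgradient = b - a^T x = -8.0
  y^{k+1} = 2.4 + 0.1*-8.0 = 1.6
Step 3: y^k = 1.6, reduced costs: (-0.2, -6.6)
  x^k = (4.0, 4.0), subgradient = b - a^T x = -8.0
  y^{k+1} = 1.6 + 0.1*-8.0 = 0.8
Dual objective at y_3 = 0.8: reduced costs (1.4, -1.8), box minimizer x = (0.0, 4.0)
g(y_3) = b*y + (c1 - a1*y)*x1 + (c2 - a2*y)*x2 = 24*0.8 + 1.4*0.0 + (-1.8)*4.0 = 19.2 + 0.0 - 7.2 = 12.0


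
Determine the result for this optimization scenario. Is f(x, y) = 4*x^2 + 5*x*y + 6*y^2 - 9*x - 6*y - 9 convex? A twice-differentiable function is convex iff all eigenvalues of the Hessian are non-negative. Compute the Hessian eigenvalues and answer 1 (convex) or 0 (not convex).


The Hessian of f(x,y) = 4*x^2 + 5*x*y + 6*y^2 - 9*x - 6*y - 9 is:
H = [[8, 5], [5, 12]]
Trace = 8 + 12 = 20
Determinant = 8*12 - (5)^2 = 71
Discriminant = (20)^2 - 4*71 = 116.0
Eigenvalues: lambda_1 = 4.6148, lambda_2 = 15.3852
The function is convex.

1


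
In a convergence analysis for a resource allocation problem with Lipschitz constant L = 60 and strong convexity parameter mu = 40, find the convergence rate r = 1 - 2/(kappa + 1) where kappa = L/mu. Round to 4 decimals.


Step 1: Compute the condition number.
kappa = L/mu = 60/40 = 1.5
Step 2: Compute the convergence rate.
r = 1 - 2/(kappa + 1) = 1 - 2*mu/(L + mu) = (L - mu)/(L + mu) = 20/100 = 0.2


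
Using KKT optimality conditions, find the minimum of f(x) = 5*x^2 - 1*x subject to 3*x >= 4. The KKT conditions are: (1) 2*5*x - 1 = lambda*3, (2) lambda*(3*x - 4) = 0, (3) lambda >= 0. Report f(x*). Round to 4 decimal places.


Step 1: Try lambda = 0 (constraint inactive).
x_unc = 1/(2*5) = 0.1
Check: 3*0.1 = 0.3 < 4 -- violated!
Step 2: Constraint must be active: 3*x = 4
x* = 4/3 = 1.3333 (rounded; the exact value 4/3 is used below)
lambda = (2*5*(4/3) - 1)/3 = 4.1111
Step 3: Compute optimal value.
f(x*) = 5*(4/3)^2 - 1*(4/3) = 7.5556


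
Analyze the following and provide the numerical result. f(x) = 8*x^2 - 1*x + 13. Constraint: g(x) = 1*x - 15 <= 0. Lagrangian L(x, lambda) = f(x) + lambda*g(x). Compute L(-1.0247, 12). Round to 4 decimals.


Step 1: Evaluate f(x).
f(-1.0247) = 8*(-1.0247)^2 - 1*(-1.0247) + 13 = 22.4248
Step 2: Evaluate g(x).
g(-1.0247) = 1*-1.0247 - 15 = -16.0247
Step 3: Compute Lagrangian.
L = 22.4248 + 12*-16.0247 = -169.8716


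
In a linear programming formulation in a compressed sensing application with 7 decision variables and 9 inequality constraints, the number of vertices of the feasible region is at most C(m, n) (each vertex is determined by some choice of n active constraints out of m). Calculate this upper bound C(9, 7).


Each vertex corresponds to some choice of n active constraints out of m, so the number of vertices is at most C(m, n) = m! / (n!(m-n)!).
m = 9, n = 7
Numerator: 9 * 8 * 7 * 6 * 5 * 4 * 3
Denominator: 7! = 5040
C(9, 7) = 36


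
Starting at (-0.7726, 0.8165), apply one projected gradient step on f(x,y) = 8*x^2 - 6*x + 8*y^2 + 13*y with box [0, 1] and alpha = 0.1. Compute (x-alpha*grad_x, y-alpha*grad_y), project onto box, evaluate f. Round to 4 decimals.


Step 1: Compute gradient at (-0.7726, 0.8165).
grad_x = 2*8*-0.7726 - 6 = -18.3616
grad_y = 2*8*0.8165 + 13 = 26.064
Step 2: Gradient step.
x_raw = -0.7726 - 0.1*-18.3616 = 1.0636
y_raw = 0.8165 - 0.1*26.064 = -1.7899
Step 3: Project onto [0, 1].
x_proj = clip(1.0636) = 1.0
y_proj = clip(-1.7899) = 0.0
Step 4: Evaluate f.
f(1.0, 0.0) = 2.0


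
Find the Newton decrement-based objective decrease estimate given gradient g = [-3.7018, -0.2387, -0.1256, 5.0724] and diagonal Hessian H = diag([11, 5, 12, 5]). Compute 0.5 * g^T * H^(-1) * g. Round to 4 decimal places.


Step 1: H is diagonal, so H^(-1) * g = [-0.3365, -0.0477, -0.0105, 1.0145].
Step 2: g^T H^(-1) g = sum_i g_i^2 / H_ii
  = (-3.7018)^2/11 + (-0.2387)^2/5 + (-0.1256)^2/12 + (5.0724)^2/5
  = 1.2458 + 0.0114 + 0.0013 + 5.1458 = 6.4043
Step 3: Objective decrease = 0.5 * g^T H^(-1) g = 3.2022


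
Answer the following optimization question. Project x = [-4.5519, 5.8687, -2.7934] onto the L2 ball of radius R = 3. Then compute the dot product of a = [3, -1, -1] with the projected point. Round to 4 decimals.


Step 1: Compute ||x|| (intermediates to 6 decimals).
||x|| = sqrt((-4.5519)^2 + 5.8687^2 + (-2.7934)^2) = 7.935018
Step 2: Project.
Since ||x|| > R, scale = R/||x|| = 3/7.935018 = 0.378071, proj(x) = scale * x
proj(x) = [-1.720941, 2.218785, -1.056104]
Step 3: Dot product.
a^T * proj(x) = 3*(-1.720941) - 1*2.218785 - 1*(-1.056104) = -6.3255


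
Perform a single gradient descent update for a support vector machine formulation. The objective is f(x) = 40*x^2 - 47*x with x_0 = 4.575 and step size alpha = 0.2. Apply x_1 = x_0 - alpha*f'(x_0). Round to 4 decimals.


We compute the gradient at x_0 and apply the update.
f'(x) = 80*x - 47
f'(4.575) = 80*4.575 - 47 = 319.0
x_1 = 4.575 - 0.2*319.0 = -59.225


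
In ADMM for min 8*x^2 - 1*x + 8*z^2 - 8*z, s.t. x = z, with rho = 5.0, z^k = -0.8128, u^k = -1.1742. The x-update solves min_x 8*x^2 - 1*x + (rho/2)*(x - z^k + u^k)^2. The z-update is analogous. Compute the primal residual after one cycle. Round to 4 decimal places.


ADMM iteration with rho = 5.0, z^k = -0.8128, u^k = -1.1742
Step 1: x-update.
Minimize 8*x^2 - 1*x + (5.0/2)*(x + 0.8128 - 1.1742)^2
FOC: (2*8 + 5.0)*x = 1 + 5.0*(-0.8128 + 1.1742)
x^{k+1} = 0.1337
Step 2: z-update.
Minimize 8*z^2 - 8*z + (5.0/2)*(0.1337 - z - 1.1742)^2
FOC: (2*8 + 5.0)*z = 8 + 5.0*(0.1337 - 1.1742)
z^{k+1} = 0.1332
Step 3: u-update.
u^{k+1} = -1.1742 + 0.1337 - 0.1332 = -1.1737
Step 4: Primal residual = |0.1337 - 0.1332| = 0.0005


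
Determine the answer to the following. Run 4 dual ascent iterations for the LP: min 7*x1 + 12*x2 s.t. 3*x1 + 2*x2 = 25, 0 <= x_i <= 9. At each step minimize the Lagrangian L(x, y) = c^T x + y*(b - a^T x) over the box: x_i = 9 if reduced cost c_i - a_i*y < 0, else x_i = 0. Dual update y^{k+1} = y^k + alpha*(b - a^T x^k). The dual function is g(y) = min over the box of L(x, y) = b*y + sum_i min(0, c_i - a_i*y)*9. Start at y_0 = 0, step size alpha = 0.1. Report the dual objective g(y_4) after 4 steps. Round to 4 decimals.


Dual ascent for LP: min 7*x1 + 12*x2, 3*x1 + 2*x2 = 25, 0 <= x_i <= 9
Step 1: y^k = 0.0, reduced costs: (7.0, 12.0)
  x^k = (0.0, 0.0), subgradient = b - a^T x = 25.0
  y^{k+1} = 0.0 + 0.1*25.0 = 2.5
Step 2: y^k = 2.5, reduced costs: (-0.5, 7.0)
  x^k = (9.0, 0.0), subgradient = b - a^T x = -2.0
  y^{k+1} = 2.5 + 0.1*-2.0 = 2.3
Step 3: y^k = 2.3, reduced costs: (0.1, 7.4)
  x^k = (0.0, 0.0), subgradient = b - a^T x = 25.0
  y^{k+1} = 2.3 + 0.1*25.0 = 4.8
Step 4: y^k = 4.8, reduced costs: (-7.4, 2.4)
  x^k = (9.0, 0.0), subgradient = b - a^T x = -2.0
  y^{k+1} = 4.8 + 0.1*-2.0 = 4.6
Dual objective at y_4 = 4.6: reduced costs (-6.8, 2.8), box minimizer x = (9.0, 0.0)
g(y_4) = b*y + (c1 - a1*y)*x1 + (c2 - a2*y)*x2 = 25*4.6 + (-6.8)*9.0 + 2.8*0.0 = 115.0 - 61.2 + 0.0 = 53.8


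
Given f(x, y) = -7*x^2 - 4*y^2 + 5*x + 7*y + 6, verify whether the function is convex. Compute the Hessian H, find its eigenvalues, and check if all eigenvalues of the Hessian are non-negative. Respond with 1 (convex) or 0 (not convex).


The Hessian of f(x,y) = -7*x^2 - 4*y^2 + 5*x + 7*y + 6 is:
H = [[-14, 0], [0, -8]]
Trace = -14 - 8 = -22
Determinant = -14*-8 - (0)^2 = 112
Discriminant = (-22)^2 - 4*112 = 36.0
Eigenvalues: lambda_1 = -14.0, lambda_2 = -8.0
The function is not convex.

0


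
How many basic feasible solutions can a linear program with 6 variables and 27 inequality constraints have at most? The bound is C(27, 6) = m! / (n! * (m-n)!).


Each vertex corresponds to some choice of n active constraints out of m, so the number of vertices is at most C(m, n) = m! / (n!(m-n)!).
m = 27, n = 6
Numerator: 27 * 26 * 25 * 24 * 23 * 22
Denominator: 6! = 720
C(27, 6) = 296010


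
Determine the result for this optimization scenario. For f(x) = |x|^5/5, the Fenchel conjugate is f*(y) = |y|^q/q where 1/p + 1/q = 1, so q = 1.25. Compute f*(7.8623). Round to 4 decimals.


The conjugate exponent q satisfies 1/p + 1/q = 1.
p = 5, so q = 5/(5 - 1) = 1.25
|y|^q = 7.8623^1.25 = 13.1655
f*(7.8623) = 13.1655 / 1.25 = 10.5324


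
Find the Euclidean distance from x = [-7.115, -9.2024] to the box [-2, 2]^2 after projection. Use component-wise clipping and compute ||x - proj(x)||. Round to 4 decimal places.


Project each component onto [-2, 2].
clip(-7.115) = -2.0, clip(-9.2024) = -2.0
Projection = [-2.0, -2.0]
Squared diffs: [26.1632, 51.8746]
Distance = sqrt(78.0378) = 8.8339


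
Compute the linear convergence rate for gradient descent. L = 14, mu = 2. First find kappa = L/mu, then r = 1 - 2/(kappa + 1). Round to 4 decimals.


Step 1: Compute the condition number.
kappa = L/mu = 14/2 = 7.0
Step 2: Compute the convergence rate.
r = 1 - 2/(kappa + 1) = 1 - 2*mu/(L + mu) = (L - mu)/(L + mu) = 12/16 = 0.75


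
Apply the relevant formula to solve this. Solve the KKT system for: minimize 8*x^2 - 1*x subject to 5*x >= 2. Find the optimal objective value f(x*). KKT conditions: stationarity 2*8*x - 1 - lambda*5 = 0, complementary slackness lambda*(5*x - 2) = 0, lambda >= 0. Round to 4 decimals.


Step 1: Try lambda = 0 (constraint inactive).
x_unc = 1/(2*8) = 0.0625
Check: 5*0.0625 = 0.3125 < 2 -- violated!
Step 2: Constraint must be active: 5*x = 2
x* = 2/5 = 0.4
lambda = (2*8*0.4 - 1)/5 = 1.08
Step 3: Compute optimal value.
f(x*) = 8*0.4^2 - 1*0.4 = 0.88


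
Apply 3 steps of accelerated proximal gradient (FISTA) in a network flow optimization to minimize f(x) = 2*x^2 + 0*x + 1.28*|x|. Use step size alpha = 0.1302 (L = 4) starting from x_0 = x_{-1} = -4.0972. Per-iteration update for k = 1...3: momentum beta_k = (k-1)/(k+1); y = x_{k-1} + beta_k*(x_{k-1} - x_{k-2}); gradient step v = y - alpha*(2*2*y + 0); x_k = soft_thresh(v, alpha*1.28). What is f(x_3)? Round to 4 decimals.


FISTA on f(x) = 2*x^2 + 0*x + 1.28*|x|
L = 4, alpha = 0.1302
Iteration 1: beta = 0.0, y = -4.0972 + 0.0*(-4.0972 + 4.0972) = -4.0972
  grad(y) = -16.3888, v = y - alpha*grad = -1.9634
  prox(v) = soft_thresh(-1.9634, 0.1667) = -1.7967
Iteration 2: beta = 0.3333, y = -1.7967 + 0.3333*(-1.7967 + 4.0972) = -1.0299
  grad(y) = -4.1196, v = y - alpha*grad = -0.4935
  prox(v) = soft_thresh(-0.4935, 0.1667) = -0.3269
Iteration 3: beta = 0.5, y = -0.3269 + 0.5*(-0.3269 + 1.7967) = 0.4081
  grad(y) = 1.6322, v = y - alpha*grad = 0.1955
  prox(v) = soft_thresh(0.1955, 0.1667) = 0.0289
f(x_3) = 2*0.0289^2 + 0*0.0289 + 1.28*|0.0289| = 0.0386


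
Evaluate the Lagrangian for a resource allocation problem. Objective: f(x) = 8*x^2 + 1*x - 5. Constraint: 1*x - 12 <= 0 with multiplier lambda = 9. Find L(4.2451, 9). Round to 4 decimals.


Step 1: Evaluate f(x).
f(4.2451) = 8*4.2451^2 + 1*4.2451 - 5 = 143.4121
Step 2: Evaluate g(x).
g(4.2451) = 1*4.2451 - 12 = -7.7549
Step 3: Compute Lagrangian.
L = 143.4121 + 9*-7.7549 = 73.618


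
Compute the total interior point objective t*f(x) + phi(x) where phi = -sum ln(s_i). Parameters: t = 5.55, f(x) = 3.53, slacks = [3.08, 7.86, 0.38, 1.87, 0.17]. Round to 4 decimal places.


Step 1: Compute log-barrier.
ln values: [1.1249, 2.0618, -0.9676, 0.6259, -1.772]
phi = -(1.1249 + 2.0618 - 0.9676 + 0.6259 - 1.772) = -1.0731
Step 2: Compute augmented objective.
t*f(x) = 5.55*3.53 = 19.5915
Total = 19.5915 - 1.0731 = 18.5184


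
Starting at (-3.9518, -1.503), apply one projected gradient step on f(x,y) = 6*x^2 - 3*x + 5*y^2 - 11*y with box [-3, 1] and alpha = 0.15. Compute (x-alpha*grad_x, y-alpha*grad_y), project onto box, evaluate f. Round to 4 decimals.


Step 1: Compute gradient at (-3.9518, -1.503).
grad_x = 2*6*-3.9518 - 3 = -50.4216
grad_y = 2*5*-1.503 - 11 = -26.03
Step 2: Gradient step.
x_raw = -3.9518 - 0.15*-50.4216 = 3.6114
y_raw = -1.503 - 0.15*-26.03 = 2.4015
Step 3: Project onto [-3, 1].
x_proj = clip(3.6114) = 1.0
y_proj = clip(2.4015) = 1.0
Step 4: Evaluate f.
f(1.0, 1.0) = -3.0


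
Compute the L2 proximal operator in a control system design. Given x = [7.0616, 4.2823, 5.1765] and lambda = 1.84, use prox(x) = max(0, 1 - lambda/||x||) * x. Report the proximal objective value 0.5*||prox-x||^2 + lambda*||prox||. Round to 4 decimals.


Step 1: Compute ||x||.
||x|| = 9.7468
Step 2: Compute scaling factor.
scale = max(0, 1 - 1.84/9.7468) = 0.8112
Step 3: prox(x) = [5.7285, 3.4739, 4.1993]
||prox(x)|| = 7.9068
Step 4: Proximal objective.
0.5*||prox-x||^2 = 1.6928
lambda*||prox|| = 14.5485
Total = 16.2413


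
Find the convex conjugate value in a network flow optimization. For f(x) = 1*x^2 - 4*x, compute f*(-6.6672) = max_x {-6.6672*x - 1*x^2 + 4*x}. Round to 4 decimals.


f*(y) = sup_x {y*x - a*x^2 - b*x} = sup_x {(y-b)*x - a*x^2}
FOC: (y - b) - 2a*x = 0 => x* = (y - b)/(2a)
x* = (-6.6672 + 4)/(2*1) = -1.3336
f*(-6.6672) = (y-b)^2/(4a) = (-6.6672 + 4)^2/(4*1)
= 7.114/4 = 1.7785


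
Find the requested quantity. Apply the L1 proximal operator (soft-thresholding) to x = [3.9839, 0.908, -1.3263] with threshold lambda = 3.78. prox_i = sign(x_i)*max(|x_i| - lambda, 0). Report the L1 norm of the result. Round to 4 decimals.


Soft-thresholding with lambda = 3.78:
prox(3.9839) = sign(3.9839)*max(|3.9839| - 3.78, 0) = 0.2039
prox(0.908) = sign(0.908)*max(|0.908| - 3.78, 0) = 0.0
prox(-1.3263) = sign(-1.3263)*max(|-1.3263| - 3.78, 0) = 0.0
prox(x) = [0.2039, 0.0, 0.0]
||prox(x)||_1 = 0.2039 + 0.0 + 0.0 = 0.2039


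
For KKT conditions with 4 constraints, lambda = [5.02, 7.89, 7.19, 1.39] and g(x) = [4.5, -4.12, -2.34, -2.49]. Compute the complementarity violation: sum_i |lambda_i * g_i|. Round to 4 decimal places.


KKT complementary slackness check:
lambda_1 * g_1 = 5.02 * 4.5 = 22.59
lambda_2 * g_2 = 7.89 * -4.12 = -32.5068
lambda_3 * g_3 = 7.19 * -2.34 = -16.8246
lambda_4 * g_4 = 1.39 * -2.49 = -3.4611
Total violation = 22.59 + 32.5068 + 16.8246 + 3.4611 = 75.3825


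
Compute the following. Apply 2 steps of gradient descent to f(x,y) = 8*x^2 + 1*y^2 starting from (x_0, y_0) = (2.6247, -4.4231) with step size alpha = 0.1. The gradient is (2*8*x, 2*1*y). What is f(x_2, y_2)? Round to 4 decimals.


Gradient descent on f(x,y) = 8*x^2 + 1*y^2.
Starting point: (2.6247, -4.4231), alpha = 0.1
Step 1: grad_x = 2*8*2.6247 = 41.9952, grad_y = 2*1*-4.4231 = -8.8462
  x_1 = 2.6247 - 0.1*41.9952 = -1.5748
  y_1 = -4.4231 - 0.1*-8.8462 = -3.5385
Step 2: grad_x = 2*8*-1.5748 = -25.1971, grad_y = 2*1*-3.5385 = -7.077
  x_2 = -1.5748 - 0.1*-25.1971 = 0.9449
  y_2 = -3.5385 - 0.1*-7.077 = -2.8308
f(0.9449, -2.8308) = 8*0.9449^2 + 1*(-2.8308)^2 = 15.1559


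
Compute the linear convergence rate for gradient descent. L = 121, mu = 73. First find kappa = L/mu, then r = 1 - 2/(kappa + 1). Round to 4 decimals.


Step 1: Compute the condition number.
kappa = L/mu = 121/73 = 1.6575
Step 2: Compute the convergence rate.
r = 1 - 2/(kappa + 1) = 1 - 2*mu/(L + mu) = (L - mu)/(L + mu) = 48/194 = 0.2474


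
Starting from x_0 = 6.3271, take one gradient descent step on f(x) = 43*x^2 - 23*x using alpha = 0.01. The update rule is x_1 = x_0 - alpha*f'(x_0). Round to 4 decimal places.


We compute the gradient at x_0 and apply the update.
f'(x) = 86*x - 23
f'(6.3271) = 86*6.3271 - 23 = 521.1306
x_1 = 6.3271 - 0.01*521.1306 = 1.1158


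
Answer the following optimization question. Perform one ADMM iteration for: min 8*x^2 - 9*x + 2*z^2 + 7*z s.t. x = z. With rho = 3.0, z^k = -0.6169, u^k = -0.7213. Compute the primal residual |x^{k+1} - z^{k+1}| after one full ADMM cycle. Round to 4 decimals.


ADMM iteration with rho = 3.0, z^k = -0.6169, u^k = -0.7213
Step 1: x-update.
Minimize 8*x^2 - 9*x + (3.0/2)*(x + 0.6169 - 0.7213)^2
FOC: (2*8 + 3.0)*x = 9 + 3.0*(-0.6169 + 0.7213)
x^{k+1} = 0.4902
Step 2: z-update.
Minimize 2*z^2 + 7*z + (3.0/2)*(0.4902 - z - 0.7213)^2
FOC: (2*2 + 3.0)*z = -7 + 3.0*(0.4902 - 0.7213)
z^{k+1} = -1.0991
Step 3: u-update.
u^{k+1} = -0.7213 + 0.4902 + 1.0991 = 0.8679
Step 4: Primal residual = |0.4902 + 1.0991| = 1.5892


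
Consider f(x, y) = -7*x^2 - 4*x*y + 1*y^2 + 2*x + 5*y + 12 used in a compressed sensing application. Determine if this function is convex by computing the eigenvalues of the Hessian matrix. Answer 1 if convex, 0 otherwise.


The Hessian of f(x,y) = -7*x^2 - 4*x*y + 1*y^2 + 2*x + 5*y + 12 is:
H = [[-14, -4], [-4, 2]]
Trace = -14 + 2 = -12
Determinant = -14*2 - (-4)^2 = -44
Discriminant = (-12)^2 - 4*-44 = 320.0
Eigenvalues: lambda_1 = -14.9443, lambda_2 = 2.9443
The function is not convex.

0


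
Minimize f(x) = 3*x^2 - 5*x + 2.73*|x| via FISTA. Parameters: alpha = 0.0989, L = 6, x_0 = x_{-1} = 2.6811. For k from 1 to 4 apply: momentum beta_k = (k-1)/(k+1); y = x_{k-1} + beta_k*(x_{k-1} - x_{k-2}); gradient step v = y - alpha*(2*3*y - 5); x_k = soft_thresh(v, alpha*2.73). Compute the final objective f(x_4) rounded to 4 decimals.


FISTA on f(x) = 3*x^2 - 5*x + 2.73*|x|
L = 6, alpha = 0.0989
Iteration 1: beta = 0.0, y = 2.6811 + 0.0*(2.6811 - 2.6811) = 2.6811
  grad(y) = 11.0866, v = y - alpha*grad = 1.5846
  prox(v) = soft_thresh(1.5846, 0.27) = 1.3146
Iteration 2: beta = 0.3333, y = 1.3146 + 0.3333*(1.3146 - 2.6811) = 0.8592
  grad(y) = 0.1549, v = y - alpha*grad = 0.8438
  prox(v) = soft_thresh(0.8438, 0.27) = 0.5738
Iteration 3: beta = 0.5, y = 0.5738 + 0.5*(0.5738 - 1.3146) = 0.2034
  grad(y) = -3.7794, v = y - alpha*grad = 0.5772
  prox(v) = soft_thresh(0.5772, 0.27) = 0.3072
Iteration 4: beta = 0.6, y = 0.3072 + 0.6*(0.3072 - 0.5738) = 0.1472
  grad(y) = -4.1165, v = y - alpha*grad = 0.5544
  prox(v) = soft_thresh(0.5544, 0.27) = 0.2844
f(x_4) = 3*0.2844^2 - 5*0.2844 + 2.73*|0.2844| = -0.4029


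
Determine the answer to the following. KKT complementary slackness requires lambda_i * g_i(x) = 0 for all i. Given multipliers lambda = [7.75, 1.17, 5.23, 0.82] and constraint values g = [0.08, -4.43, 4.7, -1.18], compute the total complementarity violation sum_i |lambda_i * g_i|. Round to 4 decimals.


KKT complementary slackness check:
lambda_1 * g_1 = 7.75 * 0.08 = 0.62
lambda_2 * g_2 = 1.17 * -4.43 = -5.1831
lambda_3 * g_3 = 5.23 * 4.7 = 24.581
lambda_4 * g_4 = 0.82 * -1.18 = -0.9676
Total violation = 0.62 + 5.1831 + 24.581 + 0.9676 = 31.3517


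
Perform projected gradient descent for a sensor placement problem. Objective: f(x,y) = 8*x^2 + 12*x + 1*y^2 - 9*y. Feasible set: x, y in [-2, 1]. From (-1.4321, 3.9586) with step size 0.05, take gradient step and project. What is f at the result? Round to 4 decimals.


Step 1: Compute gradient at (-1.4321, 3.9586).
grad_x = 2*8*-1.4321 + 12 = -10.9136
grad_y = 2*1*3.9586 - 9 = -1.0828
Step 2: Gradient step.
x_raw = -1.4321 - 0.05*-10.9136 = -0.8864
y_raw = 3.9586 - 0.05*-1.0828 = 4.0127
Step 3: Project onto [-2, 1].
x_proj = clip(-0.8864) = -0.8864
y_proj = clip(4.0127) = 1.0
Step 4: Evaluate f.
f(-0.8864, 1.0) = -12.3511


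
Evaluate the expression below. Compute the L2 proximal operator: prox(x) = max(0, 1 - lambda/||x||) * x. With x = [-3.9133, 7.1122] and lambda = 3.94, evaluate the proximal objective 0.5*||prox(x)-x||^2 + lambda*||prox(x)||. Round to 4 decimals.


Step 1: Compute ||x||.
||x|| = 8.1177
Step 2: Compute scaling factor.
scale = max(0, 1 - 3.94/8.1177) = 0.5146
Step 3: prox(x) = [-2.0139, 3.6602]
||prox(x)|| = 4.1777
Step 4: Proximal objective.
0.5*||prox-x||^2 = 7.7618
lambda*||prox|| = 16.4601
Total = 24.222


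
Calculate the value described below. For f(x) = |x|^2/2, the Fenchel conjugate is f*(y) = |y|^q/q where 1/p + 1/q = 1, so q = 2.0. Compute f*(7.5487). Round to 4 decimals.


The conjugate exponent q satisfies 1/p + 1/q = 1.
p = 2, so q = 2/(2 - 1) = 2.0
|y|^q = 7.5487^2.0 = 56.9829
f*(7.5487) = 56.9829 / 2.0 = 28.4914


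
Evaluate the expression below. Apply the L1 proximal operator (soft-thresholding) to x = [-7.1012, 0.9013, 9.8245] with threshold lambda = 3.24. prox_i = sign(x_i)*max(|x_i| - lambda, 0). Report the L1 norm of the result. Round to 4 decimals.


Soft-thresholding with lambda = 3.24:
prox(-7.1012) = sign(-7.1012)*max(|-7.1012| - 3.24, 0) = -3.8612
prox(0.9013) = sign(0.9013)*max(|0.9013| - 3.24, 0) = 0.0
prox(9.8245) = sign(9.8245)*max(|9.8245| - 3.24, 0) = 6.5845
prox(x) = [-3.8612, 0.0, 6.5845]
||prox(x)||_1 = 3.8612 + 0.0 + 6.5845 = 10.4457


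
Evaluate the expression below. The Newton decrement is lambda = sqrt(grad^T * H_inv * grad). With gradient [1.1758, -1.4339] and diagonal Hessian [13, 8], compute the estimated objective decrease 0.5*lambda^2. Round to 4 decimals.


Step 1: H is diagonal, so H^(-1) * g = [0.0904, -0.1792].
Step 2: g^T H^(-1) g = sum_i g_i^2 / H_ii
  = (1.1758)^2/13 + (-1.4339)^2/8
  = 0.1063 + 0.257 = 0.3634
Step 3: Objective decrease = 0.5 * g^T H^(-1) g = 0.1817


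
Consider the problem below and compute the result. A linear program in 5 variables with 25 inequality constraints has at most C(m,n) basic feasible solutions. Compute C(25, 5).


Each vertex corresponds to some choice of n active constraints out of m, so the number of vertices is at most C(m, n) = m! / (n!(m-n)!).
m = 25, n = 5
Numerator: 25 * 24 * 23 * 22 * 21
Denominator: 5! = 120
C(25, 5) = 53130


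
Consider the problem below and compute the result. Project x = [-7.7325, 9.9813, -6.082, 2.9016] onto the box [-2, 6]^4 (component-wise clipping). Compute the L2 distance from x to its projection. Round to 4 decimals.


Project each component onto [-2, 6].
clip(-7.7325) = -2.0, clip(9.9813) = 6.0, clip(-6.082) = -2.0, clip(2.9016) = 2.9016
Projection = [-2.0, 6.0, -2.0, 2.9016]
Squared diffs: [32.8616, 15.8507, 16.6627, 0.0]
Distance = sqrt(65.375) = 8.0855


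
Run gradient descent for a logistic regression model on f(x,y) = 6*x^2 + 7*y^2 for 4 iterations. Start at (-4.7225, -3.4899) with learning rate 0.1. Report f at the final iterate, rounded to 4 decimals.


Gradient descent on f(x,y) = 6*x^2 + 7*y^2.
Starting point: (-4.7225, -3.4899), alpha = 0.1
Step 1: grad_x = 2*6*-4.7225 = -56.67, grad_y = 2*7*-3.4899 = -48.8586
  x_1 = -4.7225 - 0.1*-56.67 = 0.9445
  y_1 = -3.4899 - 0.1*-48.8586 = 1.396
Step 2: grad_x = 2*6*0.9445 = 11.334, grad_y = 2*7*1.396 = 19.5434
  x_2 = 0.9445 - 0.1*11.334 = -0.1889
  y_2 = 1.396 - 0.1*19.5434 = -0.5584
Step 3: grad_x = 2*6*-0.1889 = -2.2668, grad_y = 2*7*-0.5584 = -7.8174
  x_3 = -0.1889 - 0.1*-2.2668 = 0.0378
  y_3 = -0.5584 - 0.1*-7.8174 = 0.2234
Step 4: grad_x = 2*6*0.0378 = 0.4534, grad_y = 2*7*0.2234 = 3.127
  x_4 = 0.0378 - 0.1*0.4534 = -0.0076
  y_4 = 0.2234 - 0.1*3.127 = -0.0893
f(-0.0076, -0.0893) = 6*(-0.0076)^2 + 7*(-0.0893)^2 = 0.0562


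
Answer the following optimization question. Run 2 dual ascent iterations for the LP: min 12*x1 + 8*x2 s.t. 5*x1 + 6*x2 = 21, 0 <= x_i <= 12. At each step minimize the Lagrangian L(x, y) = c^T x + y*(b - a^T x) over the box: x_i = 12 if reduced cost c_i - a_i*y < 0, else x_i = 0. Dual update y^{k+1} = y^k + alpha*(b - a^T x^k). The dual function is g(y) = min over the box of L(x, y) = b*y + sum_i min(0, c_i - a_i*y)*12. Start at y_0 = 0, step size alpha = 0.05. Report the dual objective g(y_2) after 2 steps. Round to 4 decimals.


Dual ascent for LP: min 12*x1 + 8*x2, 5*x1 + 6*x2 = 21, 0 <= x_i <= 12
Step 1: y^k = 0.0, reduced costs: (12.0, 8.0)
  x^k = (0.0, 0.0), subgradient = b - a^T x = 21.0
  y^{k+1} = 0.0 + 0.05*21.0 = 1.05
Step 2: y^k = 1.05, reduced costs: (6.75, 1.7)
  x^k = (0.0, 0.0), subgradient = b - a^T x = 21.0
  y^{k+1} = 1.05 + 0.05*21.0 = 2.1
Dual objective at y_2 = 2.1: reduced costs (1.5, -4.6), box minimizer x = (0.0, 12.0)
g(y_2) = b*y + (c1 - a1*y)*x1 + (c2 - a2*y)*x2 = 21*2.1 + 1.5*0.0 + (-4.6)*12.0 = 44.1 + 0.0 - 55.2 = -11.1


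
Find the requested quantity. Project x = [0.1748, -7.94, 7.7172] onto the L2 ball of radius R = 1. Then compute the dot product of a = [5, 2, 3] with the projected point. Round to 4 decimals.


Step 1: Compute ||x|| (intermediates to 6 decimals).
||x|| = sqrt(0.1748^2 + (-7.94)^2 + 7.7172^2) = 11.073813
Step 2: Project.
Since ||x|| > R, scale = R/||x|| = 1/11.073813 = 0.090303, proj(x) = scale * x
proj(x) = [0.015785, -0.717006, 0.696886]
Step 3: Dot product.
a^T * proj(x) = 5*0.015785 + 2*(-0.717006) + 3*0.696886 = 0.7356


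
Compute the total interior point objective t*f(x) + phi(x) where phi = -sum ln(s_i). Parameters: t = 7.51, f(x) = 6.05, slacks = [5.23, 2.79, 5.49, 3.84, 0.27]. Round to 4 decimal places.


Step 1: Compute log-barrier.
ln values: [1.6544, 1.026, 1.7029, 1.3455, -1.3093]
phi = -(1.6544 + 1.026 + 1.7029 + 1.3455 - 1.3093) = -4.4195
Step 2: Compute augmented objective.
t*f(x) = 7.51*6.05 = 45.4355
Total = 45.4355 - 4.4195 = 41.016


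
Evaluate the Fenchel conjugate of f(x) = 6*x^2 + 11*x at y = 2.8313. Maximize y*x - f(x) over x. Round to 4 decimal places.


f*(y) = sup_x {y*x - a*x^2 - b*x} = sup_x {(y-b)*x - a*x^2}
FOC: (y - b) - 2a*x = 0 => x* = (y - b)/(2a)
x* = (2.8313 - 11)/(2*6) = -0.6807
f*(2.8313) = (y-b)^2/(4a) = (2.8313 - 11)^2/(4*6)
= 66.7277/24 = 2.7803


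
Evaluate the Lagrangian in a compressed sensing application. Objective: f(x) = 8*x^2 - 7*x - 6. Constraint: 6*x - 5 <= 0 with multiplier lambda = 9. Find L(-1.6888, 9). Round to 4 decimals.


Step 1: Evaluate f(x).
f(-1.6888) = 8*(-1.6888)^2 - 7*(-1.6888) - 6 = 28.638
Step 2: Evaluate g(x).
g(-1.6888) = 6*-1.6888 - 5 = -15.1328
Step 3: Compute Lagrangian.
L = 28.638 + 9*-15.1328 = -107.5572


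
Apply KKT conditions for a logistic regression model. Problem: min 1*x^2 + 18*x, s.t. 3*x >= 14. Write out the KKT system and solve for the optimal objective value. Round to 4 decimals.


Step 1: Try lambda = 0 (constraint inactive).
x_unc = -18/(2*1) = -9.0
Check: 3*-9.0 = -27.0 < 14 -- violated!
Step 2: Constraint must be active: 3*x = 14
x* = 14/3 = 4.6667 (rounded; the exact value 14/3 is used below)
lambda = (2*1*(14/3) + 18)/3 = 9.1111
Step 3: Compute optimal value.
f(x*) = 1*(14/3)^2 + 18*(14/3) = 105.7778


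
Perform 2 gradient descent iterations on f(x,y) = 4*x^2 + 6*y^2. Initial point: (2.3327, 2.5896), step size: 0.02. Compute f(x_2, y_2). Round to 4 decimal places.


Gradient descent on f(x,y) = 4*x^2 + 6*y^2.
Starting point: (2.3327, 2.5896), alpha = 0.02
Step 1: grad_x = 2*4*2.3327 = 18.6616, grad_y = 2*6*2.5896 = 31.0752
  x_1 = 2.3327 - 0.02*18.6616 = 1.9595
  y_1 = 2.5896 - 0.02*31.0752 = 1.9681
Step 2: grad_x = 2*4*1.9595 = 15.6757, grad_y = 2*6*1.9681 = 23.6172
  x_2 = 1.9595 - 0.02*15.6757 = 1.646
  y_2 = 1.9681 - 0.02*23.6172 = 1.4958
f(1.646, 1.4958) = 4*1.646^2 + 6*1.4958^2 = 24.2603


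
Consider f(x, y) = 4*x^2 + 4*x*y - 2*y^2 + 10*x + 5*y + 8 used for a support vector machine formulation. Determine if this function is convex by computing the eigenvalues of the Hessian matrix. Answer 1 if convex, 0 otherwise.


The Hessian of f(x,y) = 4*x^2 + 4*x*y - 2*y^2 + 10*x + 5*y + 8 is:
H = [[8, 4], [4, -4]]
Trace = 8 - 4 = 4
Determinant = 8*-4 - (4)^2 = -48
Discriminant = (4)^2 - 4*-48 = 208.0
Eigenvalues: lambda_1 = -5.2111, lambda_2 = 9.2111
The function is not convex.

0


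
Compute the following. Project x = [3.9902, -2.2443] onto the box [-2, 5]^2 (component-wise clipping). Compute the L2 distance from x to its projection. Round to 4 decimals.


Project each component onto [-2, 5].
clip(3.9902) = 3.9902, clip(-2.2443) = -2.0
Projection = [3.9902, -2.0]
Squared diffs: [0.0, 0.0597]
Distance = sqrt(0.0597) = 0.2443


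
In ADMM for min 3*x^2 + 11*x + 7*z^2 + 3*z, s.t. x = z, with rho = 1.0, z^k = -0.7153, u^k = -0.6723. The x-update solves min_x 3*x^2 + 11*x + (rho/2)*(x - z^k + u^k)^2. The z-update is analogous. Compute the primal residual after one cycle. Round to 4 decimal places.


ADMM iteration with rho = 1.0, z^k = -0.7153, u^k = -0.6723
Step 1: x-update.
Minimize 3*x^2 + 11*x + (1.0/2)*(x + 0.7153 - 0.6723)^2
FOC: (2*3 + 1.0)*x = -11 + 1.0*(-0.7153 + 0.6723)
x^{k+1} = -1.5776
Step 2: z-update.
Minimize 7*z^2 + 3*z + (1.0/2)*(-1.5776 - z - 0.6723)^2
FOC: (2*7 + 1.0)*z = -3 + 1.0*(-1.5776 - 0.6723)
z^{k+1} = -0.35
Step 3: u-update.
u^{k+1} = -0.6723 - 1.5776 + 0.35 = -1.8999
Step 4: Primal residual = |-1.5776 + 0.35| = 1.2276
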